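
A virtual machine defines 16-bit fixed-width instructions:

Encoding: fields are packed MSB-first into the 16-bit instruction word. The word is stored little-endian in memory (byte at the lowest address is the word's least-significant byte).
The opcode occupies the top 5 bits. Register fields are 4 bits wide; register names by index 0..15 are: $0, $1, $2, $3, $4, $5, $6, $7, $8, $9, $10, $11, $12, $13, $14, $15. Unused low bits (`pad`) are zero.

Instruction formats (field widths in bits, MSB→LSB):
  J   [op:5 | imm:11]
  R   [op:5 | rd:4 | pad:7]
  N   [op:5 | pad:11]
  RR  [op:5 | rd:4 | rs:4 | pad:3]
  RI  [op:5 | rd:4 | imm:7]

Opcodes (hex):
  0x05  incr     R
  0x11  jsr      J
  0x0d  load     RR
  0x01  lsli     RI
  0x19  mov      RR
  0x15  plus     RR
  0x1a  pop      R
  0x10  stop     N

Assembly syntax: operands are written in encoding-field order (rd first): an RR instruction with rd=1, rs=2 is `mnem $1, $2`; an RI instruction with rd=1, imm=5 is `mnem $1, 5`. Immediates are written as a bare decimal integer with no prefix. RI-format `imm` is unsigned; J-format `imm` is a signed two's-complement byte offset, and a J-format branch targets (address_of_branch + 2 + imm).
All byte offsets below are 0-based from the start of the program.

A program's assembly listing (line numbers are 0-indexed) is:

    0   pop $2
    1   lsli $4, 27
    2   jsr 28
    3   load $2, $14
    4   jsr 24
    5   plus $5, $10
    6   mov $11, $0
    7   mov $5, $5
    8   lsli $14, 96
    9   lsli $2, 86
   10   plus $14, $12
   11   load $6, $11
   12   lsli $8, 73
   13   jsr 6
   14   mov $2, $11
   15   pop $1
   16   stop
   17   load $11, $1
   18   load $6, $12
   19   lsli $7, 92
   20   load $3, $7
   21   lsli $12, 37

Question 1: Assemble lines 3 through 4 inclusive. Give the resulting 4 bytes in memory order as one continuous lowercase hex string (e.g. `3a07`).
70691888

3. load fields op=0xd:5|rd=2:4|rs=14:4|pad=0:3 → word 6970h → 70 69
4. jsr fields op=0x11:5|imm=24:11 → word 8818h → 18 88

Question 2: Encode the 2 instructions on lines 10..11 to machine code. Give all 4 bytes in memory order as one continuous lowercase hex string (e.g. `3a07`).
10. plus fields op=0x15:5|rd=14:4|rs=12:4|pad=0:3 → word af60h → 60 af
11. load fields op=0xd:5|rd=6:4|rs=11:4|pad=0:3 → word 6b58h → 58 6b

60af586b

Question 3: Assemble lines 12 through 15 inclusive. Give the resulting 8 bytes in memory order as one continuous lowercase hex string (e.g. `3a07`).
line 12 (lsli): pack op=0x1:5|rd=8:4|imm=73:7 = 0x0c49; little→ 49 0c
line 13 (jsr): pack op=0x11:5|imm=6:11 = 0x8806; little→ 06 88
line 14 (mov): pack op=0x19:5|rd=2:4|rs=11:4|pad=0:3 = 0xc958; little→ 58 c9
line 15 (pop): pack op=0x1a:5|rd=1:4|pad=0:7 = 0xd080; little→ 80 d0

490c068858c980d0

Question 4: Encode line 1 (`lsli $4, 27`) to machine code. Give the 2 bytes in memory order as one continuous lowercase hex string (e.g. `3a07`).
1b0a

line 1 (lsli): pack op=0x1:5|rd=4:4|imm=27:7 = 0x0a1b; little→ 1b 0a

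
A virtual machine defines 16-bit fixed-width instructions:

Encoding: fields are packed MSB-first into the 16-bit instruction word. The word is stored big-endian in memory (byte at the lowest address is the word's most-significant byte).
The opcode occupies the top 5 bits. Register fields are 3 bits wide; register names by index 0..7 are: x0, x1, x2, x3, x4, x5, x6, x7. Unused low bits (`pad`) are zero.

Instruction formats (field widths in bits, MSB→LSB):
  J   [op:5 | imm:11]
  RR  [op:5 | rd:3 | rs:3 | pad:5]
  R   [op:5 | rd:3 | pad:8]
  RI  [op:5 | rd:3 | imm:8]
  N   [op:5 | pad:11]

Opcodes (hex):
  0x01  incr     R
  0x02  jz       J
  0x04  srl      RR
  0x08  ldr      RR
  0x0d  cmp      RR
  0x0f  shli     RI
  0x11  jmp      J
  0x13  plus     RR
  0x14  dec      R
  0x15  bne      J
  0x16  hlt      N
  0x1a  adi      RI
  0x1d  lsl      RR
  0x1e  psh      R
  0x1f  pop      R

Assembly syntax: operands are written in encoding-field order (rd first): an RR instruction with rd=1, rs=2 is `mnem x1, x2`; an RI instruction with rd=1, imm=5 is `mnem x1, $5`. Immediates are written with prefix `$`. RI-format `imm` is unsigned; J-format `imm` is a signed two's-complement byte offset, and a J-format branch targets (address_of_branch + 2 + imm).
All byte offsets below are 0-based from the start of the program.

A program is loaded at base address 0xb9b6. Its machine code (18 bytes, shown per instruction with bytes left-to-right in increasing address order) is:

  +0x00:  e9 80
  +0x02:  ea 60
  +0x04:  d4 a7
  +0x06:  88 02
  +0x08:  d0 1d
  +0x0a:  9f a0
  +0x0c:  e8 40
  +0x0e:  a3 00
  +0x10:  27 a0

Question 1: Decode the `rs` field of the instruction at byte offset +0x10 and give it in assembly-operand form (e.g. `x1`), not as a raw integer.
x5

off 0x10: read 27 a0 as big → 0x27a0
  op=0x27a0>>11=0x4 ⇒ srl (RR)
  rd: (w>>8)&0x7=0x7 → x7
  rs: (w>>5)&0x7=0x5 → x5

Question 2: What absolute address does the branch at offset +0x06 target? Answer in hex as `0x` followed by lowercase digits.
+0x06: 88 02 ⇒ word 0x8802 (big)
  top 5b → 0x11 → jmp [J]
  imm@[10:0]=0x2 ⇒ $2
  target = base 0xb9b6 + off 0x06 + 2 + imm 2 = 0xb9c0

0xb9c0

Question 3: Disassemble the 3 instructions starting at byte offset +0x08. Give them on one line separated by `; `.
adi x0, $29; plus x7, x5; lsl x0, x2

[08] d0 1d → 0xd01d
  op=0xd01d>>11=0x1a ⇒ adi (RI)
  [10:8] rd=0 = x0
  [7:0] imm=29 = $29
[0a] 9f a0 → 0x9fa0
  op=0x9fa0>>11=0x13 ⇒ plus (RR)
  [10:8] rd=7 = x7
  [7:5] rs=5 = x5
[0c] e8 40 → 0xe840
  op=0xe840>>11=0x1d ⇒ lsl (RR)
  [10:8] rd=0 = x0
  [7:5] rs=2 = x2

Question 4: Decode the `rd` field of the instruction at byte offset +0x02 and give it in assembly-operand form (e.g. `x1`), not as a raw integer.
x2

+0x02: ea 60 ⇒ word 0xea60 (big)
  top 5b → 0x1d → lsl [RR]
  rd@[10:8]=0x2 ⇒ x2
  rs@[7:5]=0x3 ⇒ x3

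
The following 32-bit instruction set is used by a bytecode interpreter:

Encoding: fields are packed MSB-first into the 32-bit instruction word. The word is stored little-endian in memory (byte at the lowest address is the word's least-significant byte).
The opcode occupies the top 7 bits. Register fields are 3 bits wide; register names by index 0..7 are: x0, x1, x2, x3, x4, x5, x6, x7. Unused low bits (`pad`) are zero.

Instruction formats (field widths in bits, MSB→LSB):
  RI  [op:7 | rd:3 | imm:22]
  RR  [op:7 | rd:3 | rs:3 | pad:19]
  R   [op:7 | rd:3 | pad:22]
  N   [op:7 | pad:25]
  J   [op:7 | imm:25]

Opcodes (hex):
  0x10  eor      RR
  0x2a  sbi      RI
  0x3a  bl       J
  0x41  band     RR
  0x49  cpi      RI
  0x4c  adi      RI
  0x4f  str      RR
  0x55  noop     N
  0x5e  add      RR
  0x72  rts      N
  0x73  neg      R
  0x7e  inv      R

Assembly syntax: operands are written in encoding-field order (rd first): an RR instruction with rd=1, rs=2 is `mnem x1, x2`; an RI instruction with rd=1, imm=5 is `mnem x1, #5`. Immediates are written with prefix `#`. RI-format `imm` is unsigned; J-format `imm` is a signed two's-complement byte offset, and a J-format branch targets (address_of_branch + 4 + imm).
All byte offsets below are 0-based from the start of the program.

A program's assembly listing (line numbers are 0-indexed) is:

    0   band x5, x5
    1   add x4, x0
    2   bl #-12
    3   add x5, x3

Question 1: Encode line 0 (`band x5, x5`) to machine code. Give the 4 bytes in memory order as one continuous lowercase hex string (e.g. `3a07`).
00006883

line 0 (band): pack op=0x41:7|rd=5:3|rs=5:3|pad=0:19 = 0x83680000; little→ 00 00 68 83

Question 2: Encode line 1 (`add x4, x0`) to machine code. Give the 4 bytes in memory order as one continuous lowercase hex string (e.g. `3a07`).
000000bd

1. add fields op=0x5e:7|rd=4:3|rs=0:3|pad=0:19 → word bd000000h → 00 00 00 bd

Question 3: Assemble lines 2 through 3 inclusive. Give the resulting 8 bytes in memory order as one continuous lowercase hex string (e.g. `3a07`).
2. bl fields op=0x3a:7|imm=-12:25 → word 75fffff4h → f4 ff ff 75
3. add fields op=0x5e:7|rd=5:3|rs=3:3|pad=0:19 → word bd580000h → 00 00 58 bd

f4ffff75000058bd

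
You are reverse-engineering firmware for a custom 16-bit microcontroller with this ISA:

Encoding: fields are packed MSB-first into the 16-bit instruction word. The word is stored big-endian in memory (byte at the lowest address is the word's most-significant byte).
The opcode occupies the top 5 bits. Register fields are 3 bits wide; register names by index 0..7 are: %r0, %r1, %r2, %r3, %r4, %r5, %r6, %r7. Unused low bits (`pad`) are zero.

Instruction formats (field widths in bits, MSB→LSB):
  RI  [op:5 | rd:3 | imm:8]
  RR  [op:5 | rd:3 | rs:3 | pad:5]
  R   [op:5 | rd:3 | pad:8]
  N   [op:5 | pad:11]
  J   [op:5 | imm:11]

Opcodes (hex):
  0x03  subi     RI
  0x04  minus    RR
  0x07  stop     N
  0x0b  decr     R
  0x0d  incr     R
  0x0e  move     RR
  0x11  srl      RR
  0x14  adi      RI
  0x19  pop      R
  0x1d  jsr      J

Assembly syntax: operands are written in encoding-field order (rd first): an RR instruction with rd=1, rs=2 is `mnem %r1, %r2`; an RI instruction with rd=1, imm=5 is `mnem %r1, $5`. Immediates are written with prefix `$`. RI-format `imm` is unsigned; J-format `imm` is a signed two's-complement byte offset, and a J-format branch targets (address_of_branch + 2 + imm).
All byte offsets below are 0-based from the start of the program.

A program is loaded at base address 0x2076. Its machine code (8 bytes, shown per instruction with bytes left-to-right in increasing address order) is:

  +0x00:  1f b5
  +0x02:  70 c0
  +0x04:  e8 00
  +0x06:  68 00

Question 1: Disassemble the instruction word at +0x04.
off 0x04: read e8 00 as big → 0xe800
  op=0xe800>>11=0x1d ⇒ jsr (J)
  imm@[10:0]=0x0 ⇒ $0

jsr $0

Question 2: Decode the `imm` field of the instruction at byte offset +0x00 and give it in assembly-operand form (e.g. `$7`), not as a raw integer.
+0x00: 1f b5 ⇒ word 0x1fb5 (big)
  opcode bits[15:11]=0x3: subi/RI
  rd@[10:8]=0x7 ⇒ %r7
  imm@[7:0]=0xb5 ⇒ $181

$181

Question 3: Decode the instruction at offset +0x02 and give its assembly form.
move %r0, %r6

+0x02: 70 c0 ⇒ word 0x70c0 (big)
  opcode bits[15:11]=0xe: move/RR
  rd: (w>>8)&0x7=0x0 → %r0
  rs: (w>>5)&0x7=0x6 → %r6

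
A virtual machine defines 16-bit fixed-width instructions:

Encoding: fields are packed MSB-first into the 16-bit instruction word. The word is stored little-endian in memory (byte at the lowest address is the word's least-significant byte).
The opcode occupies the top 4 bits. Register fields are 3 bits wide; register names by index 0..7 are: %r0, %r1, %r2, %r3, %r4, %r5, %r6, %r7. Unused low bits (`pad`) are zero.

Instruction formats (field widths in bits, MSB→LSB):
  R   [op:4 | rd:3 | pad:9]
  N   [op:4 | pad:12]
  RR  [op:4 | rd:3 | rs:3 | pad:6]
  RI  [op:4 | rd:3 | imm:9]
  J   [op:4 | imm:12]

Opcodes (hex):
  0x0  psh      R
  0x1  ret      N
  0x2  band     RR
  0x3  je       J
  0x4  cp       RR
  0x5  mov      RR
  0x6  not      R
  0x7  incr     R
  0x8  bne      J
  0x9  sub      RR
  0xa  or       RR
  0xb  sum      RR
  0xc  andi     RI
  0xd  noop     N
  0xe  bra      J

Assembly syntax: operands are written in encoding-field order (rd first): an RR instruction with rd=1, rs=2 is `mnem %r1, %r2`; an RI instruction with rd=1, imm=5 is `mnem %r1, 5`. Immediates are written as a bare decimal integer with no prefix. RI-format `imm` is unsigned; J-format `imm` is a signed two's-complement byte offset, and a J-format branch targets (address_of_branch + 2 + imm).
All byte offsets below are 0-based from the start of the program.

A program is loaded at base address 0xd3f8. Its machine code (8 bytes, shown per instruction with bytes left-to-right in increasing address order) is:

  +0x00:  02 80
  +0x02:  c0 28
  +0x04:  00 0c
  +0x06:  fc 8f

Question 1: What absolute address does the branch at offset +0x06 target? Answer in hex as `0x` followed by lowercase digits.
0xd3fc

[06] fc 8f → 0x8ffc
  opcode bits[15:12]=0x8: bne/J
  imm: (w>>0)&0xfff=0xffc (s12→-4) → -4
  target = base 0xd3f8 + off 0x06 + 2 + imm -4 = 0xd3fc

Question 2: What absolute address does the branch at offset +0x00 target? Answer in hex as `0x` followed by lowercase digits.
+0x00: 02 80 ⇒ word 0x8002 (little)
  top 4b → 0x8 → bne [J]
  [11:0] imm=2 = 2
  target = base 0xd3f8 + off 0x00 + 2 + imm 2 = 0xd3fc

0xd3fc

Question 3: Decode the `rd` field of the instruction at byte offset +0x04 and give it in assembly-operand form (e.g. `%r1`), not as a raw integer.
@+04  little-endian(00 0c) = 0x0c00
  top 4b → 0x0 → psh [R]
  rd@[11:9]=0x6 ⇒ %r6

%r6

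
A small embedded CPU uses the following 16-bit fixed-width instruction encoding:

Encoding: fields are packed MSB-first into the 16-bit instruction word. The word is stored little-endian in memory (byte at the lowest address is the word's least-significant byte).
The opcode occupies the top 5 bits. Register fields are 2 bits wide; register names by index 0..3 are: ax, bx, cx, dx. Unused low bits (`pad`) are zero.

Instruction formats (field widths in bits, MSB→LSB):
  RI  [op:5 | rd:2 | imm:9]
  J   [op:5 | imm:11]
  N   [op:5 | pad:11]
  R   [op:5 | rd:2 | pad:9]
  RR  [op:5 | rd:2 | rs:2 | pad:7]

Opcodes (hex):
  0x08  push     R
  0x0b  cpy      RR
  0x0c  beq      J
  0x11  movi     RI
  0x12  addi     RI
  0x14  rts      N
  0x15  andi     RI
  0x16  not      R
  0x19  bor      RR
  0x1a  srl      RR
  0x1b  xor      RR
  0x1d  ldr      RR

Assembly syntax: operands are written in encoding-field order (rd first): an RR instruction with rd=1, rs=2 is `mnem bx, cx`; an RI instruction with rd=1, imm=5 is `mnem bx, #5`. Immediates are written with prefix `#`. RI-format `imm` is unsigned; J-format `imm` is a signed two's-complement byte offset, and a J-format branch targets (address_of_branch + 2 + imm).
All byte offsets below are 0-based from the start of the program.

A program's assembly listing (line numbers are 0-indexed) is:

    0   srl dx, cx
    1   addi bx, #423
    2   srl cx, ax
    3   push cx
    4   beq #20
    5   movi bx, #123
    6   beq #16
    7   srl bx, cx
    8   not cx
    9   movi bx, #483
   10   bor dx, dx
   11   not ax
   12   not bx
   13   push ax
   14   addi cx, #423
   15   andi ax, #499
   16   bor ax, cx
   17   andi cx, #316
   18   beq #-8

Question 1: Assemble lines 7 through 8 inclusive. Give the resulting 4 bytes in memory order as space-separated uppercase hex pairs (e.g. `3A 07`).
00 D3 00 B4

L7: srl op=0x1a:5|rd=1:2|rs=2:2|pad=0:7 ⇒ 0xd300 ⇒ little 00 d3
L8: not op=0x16:5|rd=2:2|pad=0:9 ⇒ 0xb400 ⇒ little 00 b4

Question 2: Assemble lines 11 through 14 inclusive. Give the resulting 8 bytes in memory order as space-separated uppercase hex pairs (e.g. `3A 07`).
line 11 (not): pack op=0x16:5|rd=0:2|pad=0:9 = 0xb000; little→ 00 b0
line 12 (not): pack op=0x16:5|rd=1:2|pad=0:9 = 0xb200; little→ 00 b2
line 13 (push): pack op=0x8:5|rd=0:2|pad=0:9 = 0x4000; little→ 00 40
line 14 (addi): pack op=0x12:5|rd=2:2|imm=423:9 = 0x95a7; little→ a7 95

00 B0 00 B2 00 40 A7 95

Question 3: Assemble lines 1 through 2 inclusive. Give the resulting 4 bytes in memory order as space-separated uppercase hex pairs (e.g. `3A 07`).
A7 93 00 D4

1. addi fields op=0x12:5|rd=1:2|imm=423:9 → word 93a7h → a7 93
2. srl fields op=0x1a:5|rd=2:2|rs=0:2|pad=0:7 → word d400h → 00 d4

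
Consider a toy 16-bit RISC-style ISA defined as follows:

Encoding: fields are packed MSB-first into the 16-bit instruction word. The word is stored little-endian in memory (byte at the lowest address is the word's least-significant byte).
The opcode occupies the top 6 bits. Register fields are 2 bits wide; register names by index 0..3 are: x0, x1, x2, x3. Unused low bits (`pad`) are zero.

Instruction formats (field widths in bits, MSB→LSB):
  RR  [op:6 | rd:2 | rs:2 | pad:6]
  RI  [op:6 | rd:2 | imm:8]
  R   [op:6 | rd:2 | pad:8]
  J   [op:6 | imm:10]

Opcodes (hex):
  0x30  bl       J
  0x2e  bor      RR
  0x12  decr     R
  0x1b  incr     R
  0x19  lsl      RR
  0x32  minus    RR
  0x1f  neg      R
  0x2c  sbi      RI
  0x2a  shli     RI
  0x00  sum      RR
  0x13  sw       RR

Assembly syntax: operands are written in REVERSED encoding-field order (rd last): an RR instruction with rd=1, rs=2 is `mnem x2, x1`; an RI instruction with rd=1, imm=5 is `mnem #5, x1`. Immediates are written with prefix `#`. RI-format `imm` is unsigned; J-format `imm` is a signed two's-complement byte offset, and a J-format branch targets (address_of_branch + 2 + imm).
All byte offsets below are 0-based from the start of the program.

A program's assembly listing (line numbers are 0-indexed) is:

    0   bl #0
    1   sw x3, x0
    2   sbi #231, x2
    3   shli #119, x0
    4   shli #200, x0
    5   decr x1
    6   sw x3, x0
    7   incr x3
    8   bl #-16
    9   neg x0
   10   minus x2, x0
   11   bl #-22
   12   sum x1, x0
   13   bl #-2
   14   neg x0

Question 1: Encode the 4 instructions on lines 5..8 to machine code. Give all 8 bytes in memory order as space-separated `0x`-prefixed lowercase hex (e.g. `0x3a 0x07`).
0x00 0x49 0xc0 0x4c 0x00 0x6f 0xf0 0xc3

line 5 (decr): pack op=0x12:6|rd=1:2|pad=0:8 = 0x4900; little→ 00 49
line 6 (sw): pack op=0x13:6|rd=0:2|rs=3:2|pad=0:6 = 0x4cc0; little→ c0 4c
line 7 (incr): pack op=0x1b:6|rd=3:2|pad=0:8 = 0x6f00; little→ 00 6f
line 8 (bl): pack op=0x30:6|imm=-16:10 = 0xc3f0; little→ f0 c3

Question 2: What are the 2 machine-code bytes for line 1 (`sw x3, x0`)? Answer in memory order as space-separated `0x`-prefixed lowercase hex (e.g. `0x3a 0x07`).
0xc0 0x4c

line 1 (sw): pack op=0x13:6|rd=0:2|rs=3:2|pad=0:6 = 0x4cc0; little→ c0 4c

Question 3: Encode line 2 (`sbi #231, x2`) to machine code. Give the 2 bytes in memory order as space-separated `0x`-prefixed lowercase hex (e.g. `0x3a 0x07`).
2. sbi fields op=0x2c:6|rd=2:2|imm=231:8 → word b2e7h → e7 b2

0xe7 0xb2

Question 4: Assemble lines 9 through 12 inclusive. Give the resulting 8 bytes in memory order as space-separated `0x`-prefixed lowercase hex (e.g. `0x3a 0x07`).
0x00 0x7c 0x80 0xc8 0xea 0xc3 0x40 0x00

9. neg fields op=0x1f:6|rd=0:2|pad=0:8 → word 7c00h → 00 7c
10. minus fields op=0x32:6|rd=0:2|rs=2:2|pad=0:6 → word c880h → 80 c8
11. bl fields op=0x30:6|imm=-22:10 → word c3eah → ea c3
12. sum fields op=0x0:6|rd=0:2|rs=1:2|pad=0:6 → word 0040h → 40 00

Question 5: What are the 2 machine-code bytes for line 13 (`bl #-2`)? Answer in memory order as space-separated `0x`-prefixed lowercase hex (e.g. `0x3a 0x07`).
L13: bl op=0x30:6|imm=-2:10 ⇒ 0xc3fe ⇒ little fe c3

0xfe 0xc3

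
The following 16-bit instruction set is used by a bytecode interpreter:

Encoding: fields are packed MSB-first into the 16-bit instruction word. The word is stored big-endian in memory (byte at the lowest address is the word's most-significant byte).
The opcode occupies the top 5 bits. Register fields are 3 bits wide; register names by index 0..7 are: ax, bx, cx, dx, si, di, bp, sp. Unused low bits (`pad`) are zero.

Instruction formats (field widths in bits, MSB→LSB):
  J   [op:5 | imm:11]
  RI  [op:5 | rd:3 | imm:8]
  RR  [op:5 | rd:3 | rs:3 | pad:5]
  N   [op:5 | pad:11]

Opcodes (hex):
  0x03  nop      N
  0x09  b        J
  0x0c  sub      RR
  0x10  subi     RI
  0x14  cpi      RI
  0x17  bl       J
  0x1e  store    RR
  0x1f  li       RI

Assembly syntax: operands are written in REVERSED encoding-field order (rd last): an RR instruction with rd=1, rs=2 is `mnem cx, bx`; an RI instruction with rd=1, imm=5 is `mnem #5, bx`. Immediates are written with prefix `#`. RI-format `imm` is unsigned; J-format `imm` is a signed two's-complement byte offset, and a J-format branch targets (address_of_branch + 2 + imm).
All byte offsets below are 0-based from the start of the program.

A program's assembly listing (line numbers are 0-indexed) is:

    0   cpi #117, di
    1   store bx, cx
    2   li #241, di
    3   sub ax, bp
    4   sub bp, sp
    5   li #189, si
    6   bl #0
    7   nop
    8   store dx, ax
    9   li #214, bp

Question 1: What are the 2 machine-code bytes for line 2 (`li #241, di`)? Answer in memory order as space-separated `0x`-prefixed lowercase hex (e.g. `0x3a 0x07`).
0xfd 0xf1

2. li fields op=0x1f:5|rd=5:3|imm=241:8 → word fdf1h → fd f1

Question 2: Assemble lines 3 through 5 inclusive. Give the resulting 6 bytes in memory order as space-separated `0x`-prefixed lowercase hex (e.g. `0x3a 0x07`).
0x66 0x00 0x67 0xc0 0xfc 0xbd

L3: sub op=0xc:5|rd=6:3|rs=0:3|pad=0:5 ⇒ 0x6600 ⇒ big 66 00
L4: sub op=0xc:5|rd=7:3|rs=6:3|pad=0:5 ⇒ 0x67c0 ⇒ big 67 c0
L5: li op=0x1f:5|rd=4:3|imm=189:8 ⇒ 0xfcbd ⇒ big fc bd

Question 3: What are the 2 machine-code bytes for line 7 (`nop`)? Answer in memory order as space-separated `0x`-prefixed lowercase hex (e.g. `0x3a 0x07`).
0x18 0x00

line 7 (nop): pack op=0x3:5|pad=0:11 = 0x1800; big→ 18 00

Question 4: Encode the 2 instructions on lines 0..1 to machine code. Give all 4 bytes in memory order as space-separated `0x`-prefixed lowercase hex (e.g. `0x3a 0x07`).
0xa5 0x75 0xf2 0x20

line 0 (cpi): pack op=0x14:5|rd=5:3|imm=117:8 = 0xa575; big→ a5 75
line 1 (store): pack op=0x1e:5|rd=2:3|rs=1:3|pad=0:5 = 0xf220; big→ f2 20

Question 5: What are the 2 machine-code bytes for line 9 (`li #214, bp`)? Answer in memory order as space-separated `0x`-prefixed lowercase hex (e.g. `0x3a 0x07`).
0xfe 0xd6

9. li fields op=0x1f:5|rd=6:3|imm=214:8 → word fed6h → fe d6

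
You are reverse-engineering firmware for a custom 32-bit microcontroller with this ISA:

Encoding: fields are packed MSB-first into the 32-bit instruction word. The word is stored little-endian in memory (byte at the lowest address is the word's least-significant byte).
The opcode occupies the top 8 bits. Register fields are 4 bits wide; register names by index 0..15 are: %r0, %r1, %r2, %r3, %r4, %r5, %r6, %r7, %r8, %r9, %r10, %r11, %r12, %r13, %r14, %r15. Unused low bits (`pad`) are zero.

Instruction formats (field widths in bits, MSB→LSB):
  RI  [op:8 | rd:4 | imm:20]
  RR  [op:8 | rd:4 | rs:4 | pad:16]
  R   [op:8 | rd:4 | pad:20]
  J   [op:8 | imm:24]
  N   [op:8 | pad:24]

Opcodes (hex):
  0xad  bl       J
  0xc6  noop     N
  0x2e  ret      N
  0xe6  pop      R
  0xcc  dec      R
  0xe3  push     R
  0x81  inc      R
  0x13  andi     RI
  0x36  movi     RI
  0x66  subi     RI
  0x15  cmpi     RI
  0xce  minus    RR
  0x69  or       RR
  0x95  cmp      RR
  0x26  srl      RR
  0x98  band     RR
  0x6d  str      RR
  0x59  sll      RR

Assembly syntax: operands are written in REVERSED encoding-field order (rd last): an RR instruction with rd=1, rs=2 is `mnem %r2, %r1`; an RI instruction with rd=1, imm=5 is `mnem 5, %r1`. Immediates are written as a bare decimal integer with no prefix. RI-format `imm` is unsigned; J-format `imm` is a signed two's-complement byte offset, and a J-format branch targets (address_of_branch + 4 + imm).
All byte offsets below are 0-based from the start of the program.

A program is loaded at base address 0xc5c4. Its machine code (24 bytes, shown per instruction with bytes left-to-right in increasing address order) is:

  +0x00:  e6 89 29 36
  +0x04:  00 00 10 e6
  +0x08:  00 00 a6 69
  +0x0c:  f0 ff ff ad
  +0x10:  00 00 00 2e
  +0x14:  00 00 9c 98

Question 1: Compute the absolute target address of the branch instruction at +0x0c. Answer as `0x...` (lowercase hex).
[0c] f0 ff ff ad → 0xadfffff0
  opcode bits[31:24]=0xad: bl/J
  imm@[23:0]=0xfffff0 (s24→-16) ⇒ -16
  target = base 0xc5c4 + off 0x0c + 4 + imm -16 = 0xc5c4

0xc5c4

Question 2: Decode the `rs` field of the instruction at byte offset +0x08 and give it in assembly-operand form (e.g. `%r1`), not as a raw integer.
[08] 00 00 a6 69 → 0x69a60000
  opcode bits[31:24]=0x69: or/RR
  rd@[23:20]=0xa ⇒ %r10
  rs@[19:16]=0x6 ⇒ %r6

%r6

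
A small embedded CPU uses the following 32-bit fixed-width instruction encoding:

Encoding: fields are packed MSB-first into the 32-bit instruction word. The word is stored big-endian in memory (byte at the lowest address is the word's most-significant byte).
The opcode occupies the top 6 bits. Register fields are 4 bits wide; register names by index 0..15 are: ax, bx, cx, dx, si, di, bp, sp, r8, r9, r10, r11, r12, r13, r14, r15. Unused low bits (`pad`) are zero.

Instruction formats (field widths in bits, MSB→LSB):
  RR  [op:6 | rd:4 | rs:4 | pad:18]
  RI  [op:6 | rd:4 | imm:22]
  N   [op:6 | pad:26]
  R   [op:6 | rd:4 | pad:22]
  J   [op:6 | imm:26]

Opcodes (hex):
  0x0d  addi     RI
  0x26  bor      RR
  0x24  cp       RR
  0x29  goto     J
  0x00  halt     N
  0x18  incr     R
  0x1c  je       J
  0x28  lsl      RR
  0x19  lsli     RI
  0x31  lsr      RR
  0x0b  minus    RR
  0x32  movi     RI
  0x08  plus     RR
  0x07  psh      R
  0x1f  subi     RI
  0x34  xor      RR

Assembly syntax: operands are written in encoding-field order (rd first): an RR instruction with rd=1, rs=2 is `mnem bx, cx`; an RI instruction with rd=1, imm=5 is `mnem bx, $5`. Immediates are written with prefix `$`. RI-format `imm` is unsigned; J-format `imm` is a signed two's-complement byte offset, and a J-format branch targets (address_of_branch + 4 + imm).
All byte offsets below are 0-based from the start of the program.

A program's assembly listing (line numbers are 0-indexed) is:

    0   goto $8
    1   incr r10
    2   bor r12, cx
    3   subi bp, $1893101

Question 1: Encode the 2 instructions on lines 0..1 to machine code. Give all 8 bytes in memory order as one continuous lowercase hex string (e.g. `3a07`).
line 0 (goto): pack op=0x29:6|imm=8:26 = 0xa4000008; big→ a4 00 00 08
line 1 (incr): pack op=0x18:6|rd=10:4|pad=0:22 = 0x62800000; big→ 62 80 00 00

a400000862800000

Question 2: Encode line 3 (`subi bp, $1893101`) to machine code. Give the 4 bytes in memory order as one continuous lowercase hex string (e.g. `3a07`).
7d9ce2ed

3. subi fields op=0x1f:6|rd=6:4|imm=1893101:22 → word 7d9ce2edh → 7d 9c e2 ed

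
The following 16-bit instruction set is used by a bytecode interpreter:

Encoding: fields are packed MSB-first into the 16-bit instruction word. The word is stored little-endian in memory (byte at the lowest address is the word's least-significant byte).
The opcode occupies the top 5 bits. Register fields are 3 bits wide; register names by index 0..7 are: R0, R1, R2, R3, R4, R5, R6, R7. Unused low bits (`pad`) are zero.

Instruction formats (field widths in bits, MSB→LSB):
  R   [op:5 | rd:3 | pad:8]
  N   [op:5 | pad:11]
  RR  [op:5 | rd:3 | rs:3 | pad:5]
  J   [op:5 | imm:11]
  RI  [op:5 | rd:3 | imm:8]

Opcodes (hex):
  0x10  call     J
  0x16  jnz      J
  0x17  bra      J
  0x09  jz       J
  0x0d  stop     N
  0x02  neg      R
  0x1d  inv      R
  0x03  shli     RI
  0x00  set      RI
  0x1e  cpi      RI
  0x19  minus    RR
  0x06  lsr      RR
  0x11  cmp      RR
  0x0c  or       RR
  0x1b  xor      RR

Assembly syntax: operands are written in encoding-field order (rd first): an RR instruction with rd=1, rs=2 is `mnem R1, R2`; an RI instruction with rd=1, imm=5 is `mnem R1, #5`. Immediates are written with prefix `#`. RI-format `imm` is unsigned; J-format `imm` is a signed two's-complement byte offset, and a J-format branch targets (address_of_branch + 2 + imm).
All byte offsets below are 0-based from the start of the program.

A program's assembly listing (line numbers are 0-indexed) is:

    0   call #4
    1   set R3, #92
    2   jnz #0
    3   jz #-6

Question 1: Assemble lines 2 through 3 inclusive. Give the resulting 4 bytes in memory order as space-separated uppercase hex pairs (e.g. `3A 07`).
00 B0 FA 4F

line 2 (jnz): pack op=0x16:5|imm=0:11 = 0xb000; little→ 00 b0
line 3 (jz): pack op=0x9:5|imm=-6:11 = 0x4ffa; little→ fa 4f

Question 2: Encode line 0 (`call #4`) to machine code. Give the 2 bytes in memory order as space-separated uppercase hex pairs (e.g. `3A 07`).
0. call fields op=0x10:5|imm=4:11 → word 8004h → 04 80

04 80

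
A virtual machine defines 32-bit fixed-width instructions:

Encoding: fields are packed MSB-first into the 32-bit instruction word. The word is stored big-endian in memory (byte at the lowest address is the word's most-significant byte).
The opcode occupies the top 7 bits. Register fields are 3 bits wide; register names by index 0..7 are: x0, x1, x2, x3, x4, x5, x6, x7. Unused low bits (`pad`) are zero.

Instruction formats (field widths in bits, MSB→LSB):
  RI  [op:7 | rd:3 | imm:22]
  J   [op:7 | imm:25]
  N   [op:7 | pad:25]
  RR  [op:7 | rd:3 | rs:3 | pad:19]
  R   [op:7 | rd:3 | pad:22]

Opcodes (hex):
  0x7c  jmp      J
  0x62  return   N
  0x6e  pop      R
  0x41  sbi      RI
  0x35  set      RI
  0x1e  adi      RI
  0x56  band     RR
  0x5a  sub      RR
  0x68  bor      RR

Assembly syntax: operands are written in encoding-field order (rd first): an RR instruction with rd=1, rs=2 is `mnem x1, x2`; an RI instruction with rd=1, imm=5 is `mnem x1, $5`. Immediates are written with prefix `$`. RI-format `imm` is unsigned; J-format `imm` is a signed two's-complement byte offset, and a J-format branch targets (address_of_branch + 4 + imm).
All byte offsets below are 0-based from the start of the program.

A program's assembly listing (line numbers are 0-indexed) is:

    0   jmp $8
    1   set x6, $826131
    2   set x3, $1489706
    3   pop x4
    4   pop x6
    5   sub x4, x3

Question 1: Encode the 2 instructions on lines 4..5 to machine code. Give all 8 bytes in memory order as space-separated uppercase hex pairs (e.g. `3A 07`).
DD 80 00 00 B5 18 00 00

line 4 (pop): pack op=0x6e:7|rd=6:3|pad=0:22 = 0xdd800000; big→ dd 80 00 00
line 5 (sub): pack op=0x5a:7|rd=4:3|rs=3:3|pad=0:19 = 0xb5180000; big→ b5 18 00 00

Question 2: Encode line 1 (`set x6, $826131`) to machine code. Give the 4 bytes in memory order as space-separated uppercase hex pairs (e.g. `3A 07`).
L1: set op=0x35:7|rd=6:3|imm=826131:22 ⇒ 0x6b8c9b13 ⇒ big 6b 8c 9b 13

6B 8C 9B 13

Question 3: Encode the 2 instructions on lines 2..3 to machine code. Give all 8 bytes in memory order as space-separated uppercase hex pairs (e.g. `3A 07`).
2. set fields op=0x35:7|rd=3:3|imm=1489706:22 → word 6ad6bb2ah → 6a d6 bb 2a
3. pop fields op=0x6e:7|rd=4:3|pad=0:22 → word dd000000h → dd 00 00 00

6A D6 BB 2A DD 00 00 00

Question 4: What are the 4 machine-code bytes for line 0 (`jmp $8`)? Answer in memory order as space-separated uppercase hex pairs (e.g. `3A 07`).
F8 00 00 08

0. jmp fields op=0x7c:7|imm=8:25 → word f8000008h → f8 00 00 08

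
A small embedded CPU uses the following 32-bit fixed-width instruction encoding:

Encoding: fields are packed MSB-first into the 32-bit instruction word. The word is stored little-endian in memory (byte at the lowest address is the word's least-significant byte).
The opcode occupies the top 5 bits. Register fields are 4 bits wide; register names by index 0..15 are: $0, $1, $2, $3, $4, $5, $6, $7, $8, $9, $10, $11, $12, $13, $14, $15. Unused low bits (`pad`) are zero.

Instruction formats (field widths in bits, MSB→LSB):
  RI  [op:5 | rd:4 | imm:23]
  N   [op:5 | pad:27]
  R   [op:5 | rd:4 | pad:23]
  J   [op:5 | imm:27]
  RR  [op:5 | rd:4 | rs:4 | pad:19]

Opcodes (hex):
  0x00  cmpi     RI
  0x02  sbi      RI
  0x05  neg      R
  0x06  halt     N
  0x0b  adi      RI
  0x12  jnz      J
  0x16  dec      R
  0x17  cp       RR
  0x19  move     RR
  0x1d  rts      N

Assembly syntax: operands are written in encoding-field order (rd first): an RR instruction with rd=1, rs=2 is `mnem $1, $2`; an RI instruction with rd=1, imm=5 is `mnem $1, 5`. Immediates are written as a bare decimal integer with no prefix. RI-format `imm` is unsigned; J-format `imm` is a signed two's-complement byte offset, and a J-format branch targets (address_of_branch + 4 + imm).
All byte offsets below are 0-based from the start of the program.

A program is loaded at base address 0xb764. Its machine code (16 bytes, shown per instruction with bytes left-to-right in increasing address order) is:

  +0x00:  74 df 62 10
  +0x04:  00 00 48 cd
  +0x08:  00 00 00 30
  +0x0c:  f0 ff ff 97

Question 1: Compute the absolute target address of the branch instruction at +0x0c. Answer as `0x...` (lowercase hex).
0xb764

@+0c  little-endian(f0 ff ff 97) = 0x97fffff0
  opcode bits[31:27]=0x12: jnz/J
  imm@[26:0]=0x7fffff0 (s27→-16) ⇒ -16
  target = base 0xb764 + off 0x0c + 4 + imm -16 = 0xb764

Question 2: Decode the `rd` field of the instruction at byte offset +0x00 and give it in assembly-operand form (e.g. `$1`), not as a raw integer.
$0

off 0x00: read 74 df 62 10 as little → 0x1062df74
  top 5b → 0x2 → sbi [RI]
  rd: (w>>23)&0xf=0x0 → $0
  imm: (w>>0)&0x7fffff=0x62df74 → 6479732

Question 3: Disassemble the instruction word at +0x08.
halt

[08] 00 00 00 30 → 0x30000000
  top 5b → 0x6 → halt [N]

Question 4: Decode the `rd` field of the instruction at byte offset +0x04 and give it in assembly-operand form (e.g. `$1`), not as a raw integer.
$10

+0x04: 00 00 48 cd ⇒ word 0xcd480000 (little)
  op=0xcd480000>>27=0x19 ⇒ move (RR)
  [26:23] rd=10 = $10
  [22:19] rs=9 = $9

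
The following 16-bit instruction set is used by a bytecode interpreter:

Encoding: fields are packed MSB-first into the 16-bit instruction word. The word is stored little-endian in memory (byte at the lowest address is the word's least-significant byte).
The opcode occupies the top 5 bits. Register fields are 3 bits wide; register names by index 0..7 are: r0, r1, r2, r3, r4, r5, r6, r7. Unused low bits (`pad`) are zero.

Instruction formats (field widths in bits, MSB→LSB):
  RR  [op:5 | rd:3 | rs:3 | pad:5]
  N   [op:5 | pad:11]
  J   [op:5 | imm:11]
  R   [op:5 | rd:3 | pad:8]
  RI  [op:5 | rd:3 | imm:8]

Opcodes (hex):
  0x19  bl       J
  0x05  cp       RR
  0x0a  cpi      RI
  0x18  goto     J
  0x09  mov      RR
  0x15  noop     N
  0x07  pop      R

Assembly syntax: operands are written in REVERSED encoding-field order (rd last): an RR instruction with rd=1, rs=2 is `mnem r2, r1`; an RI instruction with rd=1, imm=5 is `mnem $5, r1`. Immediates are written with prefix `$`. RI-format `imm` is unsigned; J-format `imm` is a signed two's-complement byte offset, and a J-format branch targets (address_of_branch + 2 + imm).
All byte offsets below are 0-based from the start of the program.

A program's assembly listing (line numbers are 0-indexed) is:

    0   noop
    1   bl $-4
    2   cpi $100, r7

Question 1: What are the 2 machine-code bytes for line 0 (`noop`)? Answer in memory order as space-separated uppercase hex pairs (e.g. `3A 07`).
L0: noop op=0x15:5|pad=0:11 ⇒ 0xa800 ⇒ little 00 a8

00 A8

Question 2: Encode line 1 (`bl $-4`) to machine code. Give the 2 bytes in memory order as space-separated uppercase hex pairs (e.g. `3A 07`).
FC CF

line 1 (bl): pack op=0x19:5|imm=-4:11 = 0xcffc; little→ fc cf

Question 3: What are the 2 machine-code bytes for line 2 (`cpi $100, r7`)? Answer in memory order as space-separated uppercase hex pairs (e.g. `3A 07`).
L2: cpi op=0xa:5|rd=7:3|imm=100:8 ⇒ 0x5764 ⇒ little 64 57

64 57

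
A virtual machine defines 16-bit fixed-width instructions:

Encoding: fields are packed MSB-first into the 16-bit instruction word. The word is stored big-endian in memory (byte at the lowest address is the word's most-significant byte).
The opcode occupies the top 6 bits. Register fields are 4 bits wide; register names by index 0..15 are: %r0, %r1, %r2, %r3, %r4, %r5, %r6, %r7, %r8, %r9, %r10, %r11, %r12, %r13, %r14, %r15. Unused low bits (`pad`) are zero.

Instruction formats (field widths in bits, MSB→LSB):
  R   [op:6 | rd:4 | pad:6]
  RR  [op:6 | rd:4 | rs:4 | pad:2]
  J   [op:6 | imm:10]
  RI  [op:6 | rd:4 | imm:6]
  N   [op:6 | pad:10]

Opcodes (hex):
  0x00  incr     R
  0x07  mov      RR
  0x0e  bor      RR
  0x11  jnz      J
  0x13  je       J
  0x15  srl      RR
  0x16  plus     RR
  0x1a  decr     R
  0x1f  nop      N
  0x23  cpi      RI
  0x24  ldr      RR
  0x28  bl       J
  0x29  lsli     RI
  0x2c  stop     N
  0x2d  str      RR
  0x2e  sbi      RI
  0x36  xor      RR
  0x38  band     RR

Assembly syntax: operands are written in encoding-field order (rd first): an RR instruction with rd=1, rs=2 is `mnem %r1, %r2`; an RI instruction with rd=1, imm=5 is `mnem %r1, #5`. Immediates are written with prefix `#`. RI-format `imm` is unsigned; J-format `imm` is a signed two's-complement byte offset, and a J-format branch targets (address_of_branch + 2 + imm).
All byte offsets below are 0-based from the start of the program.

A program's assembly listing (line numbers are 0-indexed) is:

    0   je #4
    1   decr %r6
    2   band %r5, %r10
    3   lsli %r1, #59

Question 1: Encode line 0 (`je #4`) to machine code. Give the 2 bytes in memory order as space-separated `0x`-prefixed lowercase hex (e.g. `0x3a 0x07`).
line 0 (je): pack op=0x13:6|imm=4:10 = 0x4c04; big→ 4c 04

0x4c 0x04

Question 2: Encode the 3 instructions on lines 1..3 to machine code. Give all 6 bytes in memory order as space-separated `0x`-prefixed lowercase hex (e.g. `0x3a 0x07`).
L1: decr op=0x1a:6|rd=6:4|pad=0:6 ⇒ 0x6980 ⇒ big 69 80
L2: band op=0x38:6|rd=5:4|rs=10:4|pad=0:2 ⇒ 0xe168 ⇒ big e1 68
L3: lsli op=0x29:6|rd=1:4|imm=59:6 ⇒ 0xa47b ⇒ big a4 7b

0x69 0x80 0xe1 0x68 0xa4 0x7b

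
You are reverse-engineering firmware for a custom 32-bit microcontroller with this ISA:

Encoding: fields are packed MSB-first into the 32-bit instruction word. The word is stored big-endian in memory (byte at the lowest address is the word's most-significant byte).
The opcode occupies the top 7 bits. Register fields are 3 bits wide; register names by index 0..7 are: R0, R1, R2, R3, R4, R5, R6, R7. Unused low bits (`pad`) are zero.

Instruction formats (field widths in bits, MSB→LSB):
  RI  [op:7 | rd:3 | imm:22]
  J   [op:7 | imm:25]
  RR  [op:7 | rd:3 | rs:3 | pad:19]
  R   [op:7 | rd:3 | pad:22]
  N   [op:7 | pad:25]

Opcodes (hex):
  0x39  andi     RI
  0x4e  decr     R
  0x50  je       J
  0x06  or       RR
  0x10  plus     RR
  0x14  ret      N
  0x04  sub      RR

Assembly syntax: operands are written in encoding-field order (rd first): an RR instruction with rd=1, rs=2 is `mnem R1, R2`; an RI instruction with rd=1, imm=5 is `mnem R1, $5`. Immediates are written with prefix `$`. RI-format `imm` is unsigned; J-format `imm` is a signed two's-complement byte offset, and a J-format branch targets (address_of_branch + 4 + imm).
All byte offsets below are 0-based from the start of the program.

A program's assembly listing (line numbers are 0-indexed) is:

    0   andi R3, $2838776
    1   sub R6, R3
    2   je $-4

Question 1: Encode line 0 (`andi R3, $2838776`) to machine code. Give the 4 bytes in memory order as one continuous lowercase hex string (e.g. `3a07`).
0. andi fields op=0x39:7|rd=3:3|imm=2838776:22 → word 72eb50f8h → 72 eb 50 f8

72eb50f8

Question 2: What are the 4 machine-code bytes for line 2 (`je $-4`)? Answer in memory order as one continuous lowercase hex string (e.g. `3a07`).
2. je fields op=0x50:7|imm=-4:25 → word a1fffffch → a1 ff ff fc

a1fffffc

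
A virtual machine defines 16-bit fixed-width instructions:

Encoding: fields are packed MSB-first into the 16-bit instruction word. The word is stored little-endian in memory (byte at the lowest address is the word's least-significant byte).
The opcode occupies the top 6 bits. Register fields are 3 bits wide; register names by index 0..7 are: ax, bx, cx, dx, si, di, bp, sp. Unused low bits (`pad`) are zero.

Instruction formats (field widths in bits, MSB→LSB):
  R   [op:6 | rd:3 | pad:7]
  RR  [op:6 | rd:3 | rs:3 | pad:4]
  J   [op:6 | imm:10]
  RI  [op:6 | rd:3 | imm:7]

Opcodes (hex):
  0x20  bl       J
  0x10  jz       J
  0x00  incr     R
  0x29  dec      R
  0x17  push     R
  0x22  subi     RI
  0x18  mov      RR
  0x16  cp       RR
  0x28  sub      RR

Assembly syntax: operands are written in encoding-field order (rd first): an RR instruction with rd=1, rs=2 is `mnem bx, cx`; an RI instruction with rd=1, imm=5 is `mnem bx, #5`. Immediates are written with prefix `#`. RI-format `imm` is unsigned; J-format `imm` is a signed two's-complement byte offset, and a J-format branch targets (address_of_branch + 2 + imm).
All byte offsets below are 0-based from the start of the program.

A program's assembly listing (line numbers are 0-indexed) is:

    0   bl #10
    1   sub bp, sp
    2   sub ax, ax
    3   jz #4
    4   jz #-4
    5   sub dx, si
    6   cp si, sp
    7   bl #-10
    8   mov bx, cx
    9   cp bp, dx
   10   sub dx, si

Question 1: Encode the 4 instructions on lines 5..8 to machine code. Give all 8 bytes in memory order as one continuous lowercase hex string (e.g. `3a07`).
c0a1705af683a060

line 5 (sub): pack op=0x28:6|rd=3:3|rs=4:3|pad=0:4 = 0xa1c0; little→ c0 a1
line 6 (cp): pack op=0x16:6|rd=4:3|rs=7:3|pad=0:4 = 0x5a70; little→ 70 5a
line 7 (bl): pack op=0x20:6|imm=-10:10 = 0x83f6; little→ f6 83
line 8 (mov): pack op=0x18:6|rd=1:3|rs=2:3|pad=0:4 = 0x60a0; little→ a0 60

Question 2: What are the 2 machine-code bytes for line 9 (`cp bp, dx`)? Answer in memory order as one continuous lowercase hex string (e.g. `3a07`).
305b

line 9 (cp): pack op=0x16:6|rd=6:3|rs=3:3|pad=0:4 = 0x5b30; little→ 30 5b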